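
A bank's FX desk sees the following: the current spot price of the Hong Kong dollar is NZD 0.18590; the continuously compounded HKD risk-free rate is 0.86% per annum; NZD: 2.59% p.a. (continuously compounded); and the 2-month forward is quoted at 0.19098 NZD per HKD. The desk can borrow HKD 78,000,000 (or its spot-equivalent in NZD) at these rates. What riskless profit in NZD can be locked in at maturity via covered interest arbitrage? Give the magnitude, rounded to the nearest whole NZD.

NZD 354,879

T = 2/12 years.
Invest the HKD and cover forward: 78,000,000 × 1.001434361 × 0.19098 = NZD 14,917,806.87.
Convert at spot and invest in NZD: 78,000,000 × 0.18590 × 1.0043259969 = NZD 14,562,927.82.
The quoted forward overvalues HKD, so borrow NZD, buy HKD at spot, deposit the HKD at 0.86%, and sell the proceeds forward at 0.19098.
Profit = 14,917,806.87 − 14,562,927.82 = NZD 354,879.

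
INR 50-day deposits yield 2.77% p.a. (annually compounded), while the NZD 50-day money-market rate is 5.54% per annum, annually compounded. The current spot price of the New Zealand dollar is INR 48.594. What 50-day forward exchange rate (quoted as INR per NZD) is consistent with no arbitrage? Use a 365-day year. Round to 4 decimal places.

T = 50/365 years.
INR growth factor: (1 + 0.0277)^(50/365) = 1.00374993.
Growth of 1 NZD over T: (1 + 0.0554)^(50/365) = 1.00741363.
CIP: F = S · (grow INR)/(grow NZD) = 48.594 × 1.00374993/1.00741363 = 48.417276 INR per NZD.

48.4173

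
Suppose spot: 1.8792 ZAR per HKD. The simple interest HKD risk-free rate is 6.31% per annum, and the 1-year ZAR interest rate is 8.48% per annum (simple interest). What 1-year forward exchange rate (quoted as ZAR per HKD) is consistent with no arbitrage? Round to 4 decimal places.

1.9176

T = 1 year.
ZAR growth factor: 1 + 0.0848×1 = 1.084800.
HKD accumulates by 1 + 0.0631×1 = 1.063100.
So F = 1.8792 × 1.084800 / 1.063100 = 1.917558 (ZAR/HKD).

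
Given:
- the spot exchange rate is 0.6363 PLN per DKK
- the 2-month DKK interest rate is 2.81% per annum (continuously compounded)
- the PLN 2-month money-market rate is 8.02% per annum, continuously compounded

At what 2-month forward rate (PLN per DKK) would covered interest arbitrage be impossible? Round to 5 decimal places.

0.64185

T = 2/12 years.
PLN growth factor: e^(0.0802×2/12) = 1.0134564.
DKK growth factor: e^(0.0281×2/12) = 1.0046943.
Forward (PLN per DKK) = 0.6363 × 1.0134564 / 1.0046943 = 0.6418493.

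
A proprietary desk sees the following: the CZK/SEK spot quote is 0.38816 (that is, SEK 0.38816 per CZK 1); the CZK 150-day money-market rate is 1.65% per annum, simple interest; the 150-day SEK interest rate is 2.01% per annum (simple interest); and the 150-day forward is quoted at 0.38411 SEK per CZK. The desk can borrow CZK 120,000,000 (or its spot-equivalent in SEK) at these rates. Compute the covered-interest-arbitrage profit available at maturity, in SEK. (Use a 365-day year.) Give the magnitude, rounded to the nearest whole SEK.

T = 150/365 years.
Route A — deposit CZK, sell forward: 120,000,000 × 1.0067808219 × 0.38411 = SEK 46,405,749.78.
Route B — convert at spot, deposit SEK: 120,000,000 × 0.38816 × 1.008260274 = SEK 46,963,956.95.
The quoted forward undervalues CZK, so borrow CZK, convert to SEK at spot, deposit the SEK at 2.01%, and buy CZK forward at 0.38411 to cover the loan.
The gap between the two covered legs is SEK 558,207.

SEK 558,207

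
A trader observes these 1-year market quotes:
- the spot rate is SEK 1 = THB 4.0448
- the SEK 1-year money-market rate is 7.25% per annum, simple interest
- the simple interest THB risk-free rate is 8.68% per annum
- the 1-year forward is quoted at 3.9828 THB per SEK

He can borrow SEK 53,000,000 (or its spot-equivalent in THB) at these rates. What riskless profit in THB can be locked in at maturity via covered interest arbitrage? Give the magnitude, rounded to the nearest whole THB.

THB 6,589,789

T = 1 year.
Invest the SEK and cover forward: 53,000,000 × 1.072500 × 3.9828 = THB 226,392,309.00.
Convert at spot and invest in THB: 53,000,000 × 4.0448 × 1.086800 = THB 232,982,097.92.
The quoted forward undervalues SEK, so borrow SEK, convert to THB at spot, deposit the THB at 8.68%, and buy SEK forward at 3.9828 to cover the loan.
Profit = 232,982,097.92 − 226,392,309.00 = THB 6,589,789.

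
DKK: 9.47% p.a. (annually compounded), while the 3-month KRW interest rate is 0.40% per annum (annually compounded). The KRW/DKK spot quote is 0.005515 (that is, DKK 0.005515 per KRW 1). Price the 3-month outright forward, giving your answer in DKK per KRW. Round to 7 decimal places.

T = 3/12 years.
DKK accumulates by (1 + 0.0947)^(3/12) = 1.0228779.
KRW growth factor: (1 + 0.0040)^(3/12) = 1.0009985.
CIP: F = S · (grow DKK)/(grow KRW) = 0.005515 × 1.0228779/1.0009985 = 0.005635545 DKK per KRW.

0.0056355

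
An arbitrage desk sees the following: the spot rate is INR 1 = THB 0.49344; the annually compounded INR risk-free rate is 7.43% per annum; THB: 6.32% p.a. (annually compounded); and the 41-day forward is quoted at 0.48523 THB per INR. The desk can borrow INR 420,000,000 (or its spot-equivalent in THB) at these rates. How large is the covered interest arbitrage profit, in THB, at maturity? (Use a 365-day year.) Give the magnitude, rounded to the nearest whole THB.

THB 3,232,477

T = 41/365 years.
Route A — deposit INR, sell forward: 420,000,000 × 1.00808301521 × 0.48523 = THB 205,443,891.02.
Route B — convert at spot, deposit THB: 420,000,000 × 0.49344 × 1.00690761779 = THB 208,676,367.87.
The quoted forward undervalues INR, so borrow INR, convert to THB at spot, deposit the THB at 6.32%, and buy INR forward at 0.48523 to cover the loan.
Profit = 208,676,367.87 − 205,443,891.02 = THB 3,232,477.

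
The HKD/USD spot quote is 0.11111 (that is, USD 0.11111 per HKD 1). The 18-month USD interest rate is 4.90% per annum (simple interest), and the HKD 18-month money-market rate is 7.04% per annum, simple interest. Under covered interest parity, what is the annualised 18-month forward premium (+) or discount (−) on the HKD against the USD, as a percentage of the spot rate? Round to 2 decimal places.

T = 18/12 years.
CIP forward (USD per HKD) = 0.11111 × 1.073500/1.105600 = 0.10788403.
Annualised premium = (F − S)/S × (1/T) = (0.10788403 − 0.11111)/0.11111 ÷ (18/12) = -1.94%.

-1.94%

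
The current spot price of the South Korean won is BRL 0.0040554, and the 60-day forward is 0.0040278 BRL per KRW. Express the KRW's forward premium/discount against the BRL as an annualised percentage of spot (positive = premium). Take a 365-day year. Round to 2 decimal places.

-4.14%

T = 60/365 years.
KRW trades forward at -0.68057% vs spot over the period.
×(1/T) gives -4.14% p.a.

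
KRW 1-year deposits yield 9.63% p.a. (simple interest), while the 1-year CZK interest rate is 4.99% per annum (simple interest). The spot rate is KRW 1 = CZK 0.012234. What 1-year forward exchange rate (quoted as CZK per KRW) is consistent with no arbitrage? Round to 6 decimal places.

T = 1 year.
CZK accumulates by 1 + 0.0499×1 = 1.049900.
KRW growth factor: 1 + 0.0963×1 = 1.096300.
Forward (CZK per KRW) = 0.012234 × 1.049900 / 1.096300 = 0.01171621.

0.011716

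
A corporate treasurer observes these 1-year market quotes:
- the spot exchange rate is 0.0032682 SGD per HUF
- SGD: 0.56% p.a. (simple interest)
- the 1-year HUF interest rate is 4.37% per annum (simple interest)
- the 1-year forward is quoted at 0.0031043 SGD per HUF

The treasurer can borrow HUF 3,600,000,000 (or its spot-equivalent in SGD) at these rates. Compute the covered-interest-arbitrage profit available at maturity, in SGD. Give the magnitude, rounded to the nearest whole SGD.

SGD 167,558

T = 1 year.
Route A — deposit HUF, sell forward: 3,600,000,000 × 1.043700 × 0.0031043 = SGD 11,663,848.48.
Route B — convert at spot, deposit SGD: 3,600,000,000 × 0.0032682 × 1.005600 = SGD 11,831,406.91.
The quoted forward undervalues HUF, so borrow HUF, convert to SGD at spot, deposit the SGD at 0.56%, and buy HUF forward at 0.0031043 to cover the loan.
The gap between the two covered legs is SGD 167,558.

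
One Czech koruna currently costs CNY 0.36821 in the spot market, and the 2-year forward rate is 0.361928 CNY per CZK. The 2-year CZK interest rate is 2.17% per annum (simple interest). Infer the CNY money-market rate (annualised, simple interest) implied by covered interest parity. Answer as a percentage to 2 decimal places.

T = 2 years.
CIP gives F = S · g_CNY/g_CZK, so g_CNY/g_CZK = 0.361928/0.36821 = 0.9829391.
The CZK side grows by 1 + 0.0217×2 = 1.043400.
That pins the CNY growth at 1.0255987.
r = (1.0255987 − 1)/2 = 0.012799 → 1.28%.

1.28%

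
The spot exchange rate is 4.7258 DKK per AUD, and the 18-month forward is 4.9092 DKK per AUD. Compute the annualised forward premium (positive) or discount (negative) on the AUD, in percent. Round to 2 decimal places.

T = 18/12 years.
Period premium: (4.9092 − 4.7258)/4.7258 = 0.0388082.
Annualise by dividing by T: 0.0388082 / (18/12) = 0.025872 → 2.59%.

+2.59%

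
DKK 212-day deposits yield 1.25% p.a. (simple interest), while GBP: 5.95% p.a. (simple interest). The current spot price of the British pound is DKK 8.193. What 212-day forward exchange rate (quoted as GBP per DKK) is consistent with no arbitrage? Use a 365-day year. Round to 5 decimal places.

0.12536

T = 212/365 years.
Growth of 1 DKK over T: 1 + 0.0125×212/365 = 1.0072603.
GBP growth factor: 1 + 0.0595×212/365 = 1.0345589.
Forward (DKK per GBP) = 8.193 × 1.0072603 / 1.0345589 = 7.976814.
Quoted the other way: 1/7.976814 = 0.12536 GBP per DKK.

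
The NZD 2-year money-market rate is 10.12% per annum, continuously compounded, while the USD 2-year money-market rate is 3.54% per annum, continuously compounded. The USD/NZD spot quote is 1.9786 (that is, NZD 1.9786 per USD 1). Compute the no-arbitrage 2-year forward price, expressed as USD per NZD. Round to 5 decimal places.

T = 2 years.
Growth of 1 NZD over T: e^(0.1012×2) = 1.2243376.
Growth of 1 USD over T: e^(0.0354×2) = 1.0733665.
So F = 1.9786 × 1.2243376 / 1.0733665 = 2.256894 (NZD/USD).
Quoted the other way: 1/2.256894 = 0.44309 USD per NZD.

0.44309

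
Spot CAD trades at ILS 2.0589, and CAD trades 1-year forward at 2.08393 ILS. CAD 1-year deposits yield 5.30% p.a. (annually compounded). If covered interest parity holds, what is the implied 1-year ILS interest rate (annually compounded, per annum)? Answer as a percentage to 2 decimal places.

6.58%

T = 1 year.
CIP gives F = S · g_ILS/g_CAD, so g_ILS/g_CAD = 2.08393/2.0589 = 1.0121570.
CAD growth factor: (1 + 0.0530)^1 = 1.053000.
So the ILS growth factor = 1.0658013.
r = 1.0658013^(1/1) − 1 = 0.065801 → 6.58%.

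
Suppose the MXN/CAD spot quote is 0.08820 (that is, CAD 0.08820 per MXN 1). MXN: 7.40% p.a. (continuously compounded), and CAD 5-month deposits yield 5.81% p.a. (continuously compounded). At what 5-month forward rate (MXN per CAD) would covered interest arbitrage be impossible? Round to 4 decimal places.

T = 5/12 years.
CAD accumulates by e^(0.0581×5/12) = 1.02450373.
Growth of 1 MXN over T: e^(0.0740×5/12) = 1.0313136.
Forward (CAD per MXN) = 0.0882 × 1.02450373 / 1.0313136 = 0.087617606.
Invert for MXN per CAD: 1 / 0.087617606 = 11.4132.

11.4132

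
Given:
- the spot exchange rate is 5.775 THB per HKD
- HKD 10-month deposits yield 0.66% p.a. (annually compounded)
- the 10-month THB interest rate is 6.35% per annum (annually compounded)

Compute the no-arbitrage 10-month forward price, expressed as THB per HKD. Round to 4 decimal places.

T = 10/12 years.
Growth of 1 THB over T: (1 + 0.0635)^(10/12) = 1.0526433.
HKD accumulates by (1 + 0.0066)^(10/12) = 1.005497.
CIP: F = S · (grow THB)/(grow HKD) = 5.775 × 1.0526433/1.005497 = 6.045781 THB per HKD.

6.0458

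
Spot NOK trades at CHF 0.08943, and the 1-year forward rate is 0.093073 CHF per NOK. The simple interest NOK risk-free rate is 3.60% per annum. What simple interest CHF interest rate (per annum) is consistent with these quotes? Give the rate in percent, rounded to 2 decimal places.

7.82%

T = 1 year.
CIP gives F = S · g_CHF/g_NOK, so g_CHF/g_NOK = 0.093073/0.08943 = 1.0407358.
The NOK side grows by 1 + 0.0360×1 = 1.036000.
That pins the CHF growth at 1.0782023.
(1.0782023 − 1)/T = 0.078202, i.e. 7.82%.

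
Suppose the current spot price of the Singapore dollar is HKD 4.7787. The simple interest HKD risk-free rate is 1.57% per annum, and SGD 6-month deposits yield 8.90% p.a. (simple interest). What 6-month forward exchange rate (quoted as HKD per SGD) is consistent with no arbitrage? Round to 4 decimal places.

4.6110

T = 6/12 years.
HKD accumulates by 1 + 0.0157×6/12 = 1.007850.
SGD growth factor: 1 + 0.0890×6/12 = 1.044500.
Forward (HKD per SGD) = 4.7787 × 1.007850 / 1.044500 = 4.611022.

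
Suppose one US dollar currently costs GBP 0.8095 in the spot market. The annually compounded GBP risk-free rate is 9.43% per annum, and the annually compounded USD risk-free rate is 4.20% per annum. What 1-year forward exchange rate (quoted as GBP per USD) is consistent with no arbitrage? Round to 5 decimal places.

0.85013

T = 1 year.
GBP accumulates by (1 + 0.0943)^1 = 1.094300.
USD growth factor: (1 + 0.0420)^1 = 1.042000.
So F = 0.8095 × 1.094300 / 1.042000 = 0.8501304 (GBP/USD).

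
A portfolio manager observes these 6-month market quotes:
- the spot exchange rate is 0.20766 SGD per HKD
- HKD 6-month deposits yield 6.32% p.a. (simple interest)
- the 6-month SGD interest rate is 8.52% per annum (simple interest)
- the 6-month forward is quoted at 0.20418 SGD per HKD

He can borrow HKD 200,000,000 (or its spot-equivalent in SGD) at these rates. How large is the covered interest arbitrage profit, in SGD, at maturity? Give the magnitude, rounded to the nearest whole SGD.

SGD 1,174,846

T = 6/12 years.
Invest the HKD and cover forward: 200,000,000 × 1.031600 × 0.20418 = SGD 42,126,417.60.
Convert at spot and invest in SGD: 200,000,000 × 0.20766 × 1.042600 = SGD 43,301,263.20.
The quoted forward undervalues HKD, so borrow HKD, convert to SGD at spot, deposit the SGD at 8.52%, and buy HKD forward at 0.20418 to cover the loan.
The gap between the two covered legs is SGD 1,174,846.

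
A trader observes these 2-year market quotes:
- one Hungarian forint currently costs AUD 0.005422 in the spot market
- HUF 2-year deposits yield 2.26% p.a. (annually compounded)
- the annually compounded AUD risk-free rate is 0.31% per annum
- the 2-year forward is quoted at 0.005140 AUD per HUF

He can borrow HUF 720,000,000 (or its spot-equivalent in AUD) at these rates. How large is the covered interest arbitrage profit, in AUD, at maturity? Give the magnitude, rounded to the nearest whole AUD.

T = 2 years.
Route A — deposit HUF, sell forward: 720,000,000 × 1.04571076 × 0.005140 = AUD 3,869,966.38.
Route B — convert at spot, deposit AUD: 720,000,000 × 0.005422 × 1.00620961 = AUD 3,928,081.32.
The quoted forward undervalues HUF, so borrow HUF, convert to AUD at spot, deposit the AUD at 0.31%, and buy HUF forward at 0.005140 to cover the loan.
Profit = 3,928,081.32 − 3,869,966.38 = AUD 58,115.

AUD 58,115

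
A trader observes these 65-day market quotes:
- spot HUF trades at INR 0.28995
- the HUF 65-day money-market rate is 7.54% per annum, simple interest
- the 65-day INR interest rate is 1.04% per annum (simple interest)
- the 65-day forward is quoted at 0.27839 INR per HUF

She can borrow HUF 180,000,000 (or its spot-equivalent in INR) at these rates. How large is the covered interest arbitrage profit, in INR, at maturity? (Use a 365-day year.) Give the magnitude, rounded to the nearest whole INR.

INR 1,504,611

T = 65/365 years.
Invest the HUF and cover forward: 180,000,000 × 1.0134273973 × 0.27839 = INR 50,783,049.56.
Convert at spot and invest in INR: 180,000,000 × 0.28995 × 1.0018520548 = INR 52,287,660.59.
The quoted forward undervalues HUF, so borrow HUF, convert to INR at spot, deposit the INR at 1.04%, and buy HUF forward at 0.27839 to cover the loan.
Profit = 52,287,660.59 − 50,783,049.56 = INR 1,504,611.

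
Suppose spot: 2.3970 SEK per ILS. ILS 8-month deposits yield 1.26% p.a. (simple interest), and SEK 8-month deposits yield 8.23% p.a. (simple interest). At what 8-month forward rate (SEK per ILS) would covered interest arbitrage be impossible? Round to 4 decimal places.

T = 8/12 years.
SEK growth factor: 1 + 0.0823×8/12 = 1.0548667.
ILS growth factor: 1 + 0.0126×8/12 = 1.008400.
CIP: F = S · (grow SEK)/(grow ILS) = 2.397 × 1.0548667/1.008400 = 2.507453 SEK per ILS.

2.5075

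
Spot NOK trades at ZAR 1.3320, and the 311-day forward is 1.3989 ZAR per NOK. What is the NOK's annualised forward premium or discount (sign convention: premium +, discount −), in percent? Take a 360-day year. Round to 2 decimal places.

+5.81%

T = 311/360 years.
NOK trades forward at +5.02252% vs spot over the period.
Annualise by dividing by T: 0.0502252 / (311/360) = 0.058138 → 5.81%.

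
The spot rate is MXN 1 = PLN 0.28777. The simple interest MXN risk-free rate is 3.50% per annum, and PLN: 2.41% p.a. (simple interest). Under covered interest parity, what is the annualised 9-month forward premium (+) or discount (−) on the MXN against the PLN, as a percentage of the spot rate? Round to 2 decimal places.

T = 9/12 years.
No-arbitrage forward: 0.28777 × 1.018075 / 1.026250 = 0.28547765 PLN/MXN.
Annualised premium = (F − S)/S × (1/T) = (0.28547765 − 0.28777)/0.28777 ÷ (9/12) = -1.06%.

-1.06%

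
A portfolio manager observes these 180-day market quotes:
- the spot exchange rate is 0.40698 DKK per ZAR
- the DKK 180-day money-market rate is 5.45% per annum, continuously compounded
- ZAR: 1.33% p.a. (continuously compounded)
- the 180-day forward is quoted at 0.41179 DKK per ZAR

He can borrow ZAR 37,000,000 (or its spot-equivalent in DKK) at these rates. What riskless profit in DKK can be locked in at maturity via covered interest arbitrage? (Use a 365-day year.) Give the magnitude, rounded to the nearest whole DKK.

DKK 131,973

T = 180/365 years.
Keep in ZAR, deliver into the forward: 37,000,000·1.0065804608·0.41179 = DKK 15,336,491.41.
Swap to DKK now, deposit: 37,000,000·0.40698·1.0272411488 = DKK 15,468,464.30.
The quoted forward undervalues ZAR, so borrow ZAR, convert to DKK at spot, deposit the DKK at 5.45%, and buy ZAR forward at 0.41179 to cover the loan.
Arbitrage profit = |15,336,491.41 − 15,468,464.30| = DKK 131,973.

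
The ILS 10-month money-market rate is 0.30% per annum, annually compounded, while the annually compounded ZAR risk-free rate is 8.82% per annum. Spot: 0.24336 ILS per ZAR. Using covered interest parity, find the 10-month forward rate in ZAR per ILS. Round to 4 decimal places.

T = 10/12 years.
ILS accumulates by (1 + 0.0030)^(10/12) = 1.0024994.
ZAR growth factor: (1 + 0.0882)^(10/12) = 1.0729775.
Forward (ILS per ZAR) = 0.24336 × 1.0024994 / 1.0729775 = 0.2273750.
Invert for ZAR per ILS: 1 / 0.2273750 = 4.3980.

4.3980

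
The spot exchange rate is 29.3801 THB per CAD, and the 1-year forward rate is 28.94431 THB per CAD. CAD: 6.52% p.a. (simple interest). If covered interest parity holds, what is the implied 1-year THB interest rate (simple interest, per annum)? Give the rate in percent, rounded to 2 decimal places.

4.94%

T = 1 year.
By CIP, F/S equals the THB-to-CAD growth ratio: 28.94431/29.3801 = 0.9851672.
CAD growth factor: 1 + 0.0652×1 = 1.065200.
So the THB growth factor = 1.0494001.
(1.0494001 − 1)/T = 0.049400, i.e. 4.94%.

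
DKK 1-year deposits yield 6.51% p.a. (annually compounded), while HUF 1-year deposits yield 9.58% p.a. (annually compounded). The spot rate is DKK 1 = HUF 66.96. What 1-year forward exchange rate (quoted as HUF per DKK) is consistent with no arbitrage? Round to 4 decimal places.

T = 1 year.
Growth of 1 HUF over T: (1 + 0.0958)^1 = 1.095800.
Growth of 1 DKK over T: (1 + 0.0651)^1 = 1.065100.
CIP: F = S · (grow HUF)/(grow DKK) = 66.96 × 1.095800/1.065100 = 68.890027 HUF per DKK.

68.8900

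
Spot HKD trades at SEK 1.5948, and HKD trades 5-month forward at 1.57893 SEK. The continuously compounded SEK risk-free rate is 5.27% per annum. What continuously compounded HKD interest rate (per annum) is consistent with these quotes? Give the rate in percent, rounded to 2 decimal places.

7.67%

T = 5/12 years.
F/S = 1.57893/1.5948 = 0.9900489 = (growth of SEK) / (growth of HKD).
SEK growth factor: e^(0.0527×5/12) = 1.0222012.
That pins the HKD growth at 1.0324755.
Take logs: ln 1.0324755 / (5/12) = 0.076702, so 7.67%.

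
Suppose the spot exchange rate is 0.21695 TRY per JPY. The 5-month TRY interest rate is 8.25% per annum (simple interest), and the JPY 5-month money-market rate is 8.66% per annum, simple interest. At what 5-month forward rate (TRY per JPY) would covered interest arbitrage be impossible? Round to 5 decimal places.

0.21659

T = 5/12 years.
Growth of 1 TRY over T: 1 + 0.0825×5/12 = 1.034375.
JPY growth factor: 1 + 0.0866×5/12 = 1.0360833.
So F = 0.21695 × 1.034375 / 1.0360833 = 0.2165923 (TRY/JPY).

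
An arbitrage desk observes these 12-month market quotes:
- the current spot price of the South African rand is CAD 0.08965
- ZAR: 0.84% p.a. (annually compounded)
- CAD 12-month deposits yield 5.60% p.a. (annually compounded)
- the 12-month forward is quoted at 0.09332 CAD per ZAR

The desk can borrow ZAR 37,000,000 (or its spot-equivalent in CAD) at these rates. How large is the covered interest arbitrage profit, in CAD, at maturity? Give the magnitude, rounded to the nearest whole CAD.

T = 1 year.
Invest the ZAR and cover forward: 37,000,000 × 1.008400 × 0.09332 = CAD 3,481,843.86.
Convert at spot and invest in CAD: 37,000,000 × 0.08965 × 1.056000 = CAD 3,502,804.80.
The quoted forward undervalues ZAR, so borrow ZAR, convert to CAD at spot, deposit the CAD at 5.60%, and buy ZAR forward at 0.09332 to cover the loan.
Profit = 3,502,804.80 − 3,481,843.86 = CAD 20,961.

CAD 20,961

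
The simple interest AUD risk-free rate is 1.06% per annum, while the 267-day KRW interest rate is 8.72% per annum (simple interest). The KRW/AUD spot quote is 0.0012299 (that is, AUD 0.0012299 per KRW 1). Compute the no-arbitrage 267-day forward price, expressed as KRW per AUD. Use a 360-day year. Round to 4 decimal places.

T = 267/360 years.
AUD growth factor: 1 + 0.0106×267/360 = 1.007861667.
KRW accumulates by 1 + 0.0872×267/360 = 1.064673333.
Forward (AUD per KRW) = 0.0012299 × 1.007861667 / 1.064673333 = 0.00116427173.
Quoted the other way: 1/0.00116427173 = 858.9060 KRW per AUD.

858.9060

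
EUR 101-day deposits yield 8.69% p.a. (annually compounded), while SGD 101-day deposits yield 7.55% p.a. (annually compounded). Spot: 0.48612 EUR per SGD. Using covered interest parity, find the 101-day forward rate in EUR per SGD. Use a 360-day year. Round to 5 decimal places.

T = 101/360 years.
EUR growth factor: (1 + 0.0869)^(101/360) = 1.023654.
SGD growth factor: (1 + 0.0755)^(101/360) = 1.0206303.
CIP: F = S · (grow EUR)/(grow SGD) = 0.48612 × 1.023654/1.0206303 = 0.4875602 EUR per SGD.

0.48756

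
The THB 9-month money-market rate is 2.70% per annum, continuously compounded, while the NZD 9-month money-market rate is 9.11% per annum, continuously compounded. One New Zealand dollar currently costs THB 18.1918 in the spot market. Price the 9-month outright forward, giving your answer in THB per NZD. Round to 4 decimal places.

17.3379

T = 9/12 years.
Growth of 1 THB over T: e^(0.0270×9/12) = 1.02045642.
NZD growth factor: e^(0.0911×9/12) = 1.07071323.
So F = 18.1918 × 1.02045642 / 1.07071323 = 17.337919 (THB/NZD).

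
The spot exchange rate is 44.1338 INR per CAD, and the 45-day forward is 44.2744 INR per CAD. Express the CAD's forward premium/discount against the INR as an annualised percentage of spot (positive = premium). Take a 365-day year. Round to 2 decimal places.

T = 45/365 years.
(F − S)/S = (44.2744 − 44.1338)/44.1338 = 0.0031858.
Per annum: 0.0031858 / (45/365) = 0.025840 = 2.58%.

+2.58%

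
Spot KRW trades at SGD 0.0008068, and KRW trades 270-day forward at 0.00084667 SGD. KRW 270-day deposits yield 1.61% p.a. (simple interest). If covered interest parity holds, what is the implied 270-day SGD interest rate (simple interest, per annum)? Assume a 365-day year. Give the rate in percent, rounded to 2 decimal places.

T = 270/365 years.
CIP gives F = S · g_SGD/g_KRW, so g_SGD/g_KRW = 0.00084667/0.0008068 = 1.0494175.
KRW growth factor: 1 + 0.0161×270/365 = 1.0119096.
That pins the SGD growth at 1.0619156.
(1.0619156 − 1)/T = 0.083701, i.e. 8.37%.

8.37%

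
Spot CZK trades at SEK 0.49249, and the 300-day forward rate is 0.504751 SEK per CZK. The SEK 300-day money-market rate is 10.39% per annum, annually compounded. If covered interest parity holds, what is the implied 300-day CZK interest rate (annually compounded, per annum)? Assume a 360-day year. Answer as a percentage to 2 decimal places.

T = 300/360 years.
CIP gives F = S · g_SEK/g_CZK, so g_SEK/g_CZK = 0.504751/0.49249 = 1.0248959.
The SEK side grows by (1 + 0.1039)^(300/360) = 1.0858624.
Hence g_CZK = 1.0594856.
Annualise: 1.0594856^(360/300) − 1 = 0.071801 = 7.18%.

7.18%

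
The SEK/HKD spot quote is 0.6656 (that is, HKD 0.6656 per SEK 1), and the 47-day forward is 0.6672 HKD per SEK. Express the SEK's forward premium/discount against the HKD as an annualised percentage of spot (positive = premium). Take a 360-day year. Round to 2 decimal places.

T = 47/360 years.
Period premium: (0.6672 − 0.6656)/0.6656 = 0.0024038.
Annualise by dividing by T: 0.0024038 / (47/360) = 0.018412 → 1.84%.

+1.84%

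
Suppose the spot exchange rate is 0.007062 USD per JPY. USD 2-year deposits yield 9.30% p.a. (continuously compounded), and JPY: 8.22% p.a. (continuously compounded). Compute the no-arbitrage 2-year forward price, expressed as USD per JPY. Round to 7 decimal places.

T = 2 years.
Growth of 1 USD over T: e^(0.0930×2) = 1.2044223.
JPY growth factor: e^(0.0822×2) = 1.1786857.
So F = 0.007062 × 1.2044223 / 1.1786857 = 0.007216199 (USD/JPY).

0.0072162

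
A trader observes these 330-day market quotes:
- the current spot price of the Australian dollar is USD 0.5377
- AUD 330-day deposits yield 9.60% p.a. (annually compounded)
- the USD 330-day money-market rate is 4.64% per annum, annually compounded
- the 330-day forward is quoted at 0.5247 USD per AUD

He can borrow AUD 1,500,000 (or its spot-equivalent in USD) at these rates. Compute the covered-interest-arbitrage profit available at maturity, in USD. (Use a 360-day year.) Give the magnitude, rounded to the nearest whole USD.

USD 15,252

T = 330/360 years.
Keep in AUD, deliver into the forward: 1,500,000·1.08765963·0.5247 = USD 856,042.51.
Swap to USD now, deposit: 1,500,000·0.5377·1.04245245 = USD 840,790.02.
The quoted forward overvalues AUD, so borrow USD, buy AUD at spot, deposit the AUD at 9.60%, and sell the proceeds forward at 0.5247.
Arbitrage profit = |856,042.51 − 840,790.02| = USD 15,252.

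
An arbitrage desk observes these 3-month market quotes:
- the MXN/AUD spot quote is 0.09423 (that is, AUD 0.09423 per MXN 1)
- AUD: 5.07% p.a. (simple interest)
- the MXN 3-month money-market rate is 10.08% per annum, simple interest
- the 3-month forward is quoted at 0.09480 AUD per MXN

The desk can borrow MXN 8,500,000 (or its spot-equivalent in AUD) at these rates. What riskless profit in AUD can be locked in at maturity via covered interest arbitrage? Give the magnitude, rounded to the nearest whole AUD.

T = 3/12 years.
Route A — deposit MXN, sell forward: 8,500,000 × 1.025200 × 0.09480 = AUD 826,106.16.
Route B — convert at spot, deposit AUD: 8,500,000 × 0.09423 × 1.012675 = AUD 811,107.10.
The quoted forward overvalues MXN, so borrow AUD, buy MXN at spot, deposit the MXN at 10.08%, and sell the proceeds forward at 0.09480.
The gap between the two covered legs is AUD 14,999.

AUD 14,999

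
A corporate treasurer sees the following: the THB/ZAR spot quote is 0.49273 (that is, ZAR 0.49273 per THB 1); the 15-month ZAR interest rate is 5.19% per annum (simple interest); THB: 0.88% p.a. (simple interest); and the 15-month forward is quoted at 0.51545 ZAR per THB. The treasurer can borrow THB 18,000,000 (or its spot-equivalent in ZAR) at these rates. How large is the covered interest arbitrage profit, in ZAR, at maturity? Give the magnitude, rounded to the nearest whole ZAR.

T = 15/12 years.
Keep in THB, deliver into the forward: 18,000,000·1.011000·0.51545 = ZAR 9,380,159.10.
Swap to ZAR now, deposit: 18,000,000·0.49273·1.064875 = ZAR 9,444,525.46.
The quoted forward undervalues THB, so borrow THB, convert to ZAR at spot, deposit the ZAR at 5.19%, and buy THB forward at 0.51545 to cover the loan.
Arbitrage profit = |9,380,159.10 − 9,444,525.46| = ZAR 64,366.

ZAR 64,366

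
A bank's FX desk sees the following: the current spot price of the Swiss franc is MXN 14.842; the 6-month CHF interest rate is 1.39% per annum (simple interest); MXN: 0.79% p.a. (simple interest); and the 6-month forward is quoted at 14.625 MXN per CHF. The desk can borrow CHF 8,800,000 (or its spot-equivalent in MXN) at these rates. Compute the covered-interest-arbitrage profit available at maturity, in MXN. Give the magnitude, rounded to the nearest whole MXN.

MXN 1,531,043

T = 6/12 years.
Invest the CHF and cover forward: 8,800,000 × 1.006950 × 14.625 = MXN 129,594,465.00.
Convert at spot and invest in MXN: 8,800,000 × 14.842 × 1.003950 = MXN 131,125,507.92.
The quoted forward undervalues CHF, so borrow CHF, convert to MXN at spot, deposit the MXN at 0.79%, and buy CHF forward at 14.625 to cover the loan.
The gap between the two covered legs is MXN 1,531,043.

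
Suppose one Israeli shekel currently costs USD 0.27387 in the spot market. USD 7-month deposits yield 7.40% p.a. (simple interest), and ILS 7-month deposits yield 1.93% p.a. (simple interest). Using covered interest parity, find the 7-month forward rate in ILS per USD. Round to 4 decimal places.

T = 7/12 years.
Growth of 1 USD over T: 1 + 0.0740×7/12 = 1.0431667.
ILS growth factor: 1 + 0.0193×7/12 = 1.0112583.
CIP: F = S · (grow USD)/(grow ILS) = 0.27387 × 1.0431667/1.0112583 = 0.2825115 USD per ILS.
Quoted the other way: 1/0.2825115 = 3.5397 ILS per USD.

3.5397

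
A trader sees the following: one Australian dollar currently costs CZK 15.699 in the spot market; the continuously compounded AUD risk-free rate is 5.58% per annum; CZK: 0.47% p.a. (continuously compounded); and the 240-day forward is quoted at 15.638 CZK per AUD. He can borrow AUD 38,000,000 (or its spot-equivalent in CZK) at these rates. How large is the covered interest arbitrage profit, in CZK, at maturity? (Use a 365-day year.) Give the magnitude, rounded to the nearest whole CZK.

T = 240/365 years.
Route A — deposit AUD, sell forward: 38,000,000 × 1.03737181217 × 15.638 = CZK 616,451,975.15.
Route B — convert at spot, deposit CZK: 38,000,000 × 15.699 × 1.0030951912 = CZK 598,408,473.45.
The quoted forward overvalues AUD, so borrow CZK, buy AUD at spot, deposit the AUD at 5.58%, and sell the proceeds forward at 15.638.
Arbitrage profit = |616,451,975.15 − 598,408,473.45| = CZK 18,043,502.

CZK 18,043,502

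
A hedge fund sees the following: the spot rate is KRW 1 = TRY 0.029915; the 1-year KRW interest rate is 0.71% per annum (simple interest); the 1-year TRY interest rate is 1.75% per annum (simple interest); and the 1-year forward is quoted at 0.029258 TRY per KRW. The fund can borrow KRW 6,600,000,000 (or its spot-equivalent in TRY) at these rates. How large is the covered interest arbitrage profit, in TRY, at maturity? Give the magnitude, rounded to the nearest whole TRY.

TRY 6,420,353

T = 1 year.
Keep in KRW, deliver into the forward: 6,600,000,000·1.007100·0.029258 = TRY 194,473,829.88.
Swap to TRY now, deposit: 6,600,000,000·0.029915·1.017500 = TRY 200,894,182.50.
The quoted forward undervalues KRW, so borrow KRW, convert to TRY at spot, deposit the TRY at 1.75%, and buy KRW forward at 0.029258 to cover the loan.
Arbitrage profit = |194,473,829.88 − 200,894,182.50| = TRY 6,420,353.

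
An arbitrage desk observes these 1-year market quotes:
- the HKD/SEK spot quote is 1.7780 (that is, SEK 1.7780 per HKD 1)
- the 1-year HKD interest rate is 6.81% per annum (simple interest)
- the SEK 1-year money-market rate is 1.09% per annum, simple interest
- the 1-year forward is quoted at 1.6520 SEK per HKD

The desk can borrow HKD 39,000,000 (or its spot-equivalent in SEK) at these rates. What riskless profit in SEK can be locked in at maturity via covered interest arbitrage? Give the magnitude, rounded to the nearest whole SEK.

SEK 1,282,281

T = 1 year.
Keep in HKD, deliver into the forward: 39,000,000·1.068100·1.6520 = SEK 68,815,546.80.
Swap to SEK now, deposit: 39,000,000·1.7780·1.010900 = SEK 70,097,827.80.
The quoted forward undervalues HKD, so borrow HKD, convert to SEK at spot, deposit the SEK at 1.09%, and buy HKD forward at 1.6520 to cover the loan.
Profit = 70,097,827.80 − 68,815,546.80 = SEK 1,282,281.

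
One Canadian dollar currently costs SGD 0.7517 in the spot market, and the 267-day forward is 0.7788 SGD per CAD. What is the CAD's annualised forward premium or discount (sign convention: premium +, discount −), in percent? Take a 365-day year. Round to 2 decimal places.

T = 267/365 years.
CAD trades forward at +3.60516% vs spot over the period.
Per annum: 0.0360516 / (267/365) = 0.049284 = 4.93%.

+4.93%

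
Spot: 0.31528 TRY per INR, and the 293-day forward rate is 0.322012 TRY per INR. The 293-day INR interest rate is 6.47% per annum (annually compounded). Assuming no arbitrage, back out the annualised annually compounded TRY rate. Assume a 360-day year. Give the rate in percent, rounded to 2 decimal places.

T = 293/360 years.
By CIP, F/S equals the TRY-to-INR growth ratio: 0.322012/0.31528 = 1.0213524.
The INR side grows by (1 + 0.0647)^(293/360) = 1.0523494.
Hence g_TRY = 1.0748196.
Annualise: 1.0748196^(360/293) − 1 = 0.092700 = 9.27%.

9.27%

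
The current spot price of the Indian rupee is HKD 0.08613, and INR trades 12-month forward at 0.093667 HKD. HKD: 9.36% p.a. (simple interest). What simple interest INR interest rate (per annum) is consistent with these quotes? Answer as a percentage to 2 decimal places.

T = 1 year.
F/S = 0.093667/0.08613 = 1.0875073 = (growth of HKD) / (growth of INR).
HKD growth factor: 1 + 0.0936×1 = 1.093600.
So the INR growth factor = 1.0056024.
r = (1.0056024 − 1)/1 = 0.005602 → 0.56%.

0.56%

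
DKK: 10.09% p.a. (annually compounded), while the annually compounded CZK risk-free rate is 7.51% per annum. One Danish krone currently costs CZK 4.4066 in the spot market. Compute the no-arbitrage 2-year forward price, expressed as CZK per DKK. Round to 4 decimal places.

4.2025

T = 2 years.
CZK accumulates by (1 + 0.0751)^2 = 1.155840.
DKK growth factor: (1 + 0.1009)^2 = 1.2119808.
So F = 4.4066 × 1.155840 / 1.2119808 = 4.202480 (CZK/DKK).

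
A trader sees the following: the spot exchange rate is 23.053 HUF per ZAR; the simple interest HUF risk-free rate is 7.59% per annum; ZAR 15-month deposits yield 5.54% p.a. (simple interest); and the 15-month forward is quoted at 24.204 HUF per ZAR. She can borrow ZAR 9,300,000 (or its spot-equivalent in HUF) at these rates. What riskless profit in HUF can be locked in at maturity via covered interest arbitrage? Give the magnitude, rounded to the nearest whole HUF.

HUF 5,951,755

T = 15/12 years.
Route A — deposit ZAR, sell forward: 9,300,000 × 1.069250 × 24.204 = HUF 240,685,181.10.
Route B — convert at spot, deposit HUF: 9,300,000 × 23.053 × 1.094875 = HUF 234,733,426.39.
The quoted forward overvalues ZAR, so borrow HUF, buy ZAR at spot, deposit the ZAR at 5.54%, and sell the proceeds forward at 24.204.
Profit = 240,685,181.10 − 234,733,426.39 = HUF 5,951,755.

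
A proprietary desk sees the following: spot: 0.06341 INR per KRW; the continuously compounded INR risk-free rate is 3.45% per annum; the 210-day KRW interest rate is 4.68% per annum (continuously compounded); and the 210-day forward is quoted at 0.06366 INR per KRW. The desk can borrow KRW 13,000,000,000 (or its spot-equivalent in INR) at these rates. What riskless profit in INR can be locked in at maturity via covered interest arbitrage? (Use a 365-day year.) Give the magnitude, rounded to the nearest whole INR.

T = 210/365 years.
Invest the KRW and cover forward: 13,000,000,000 × 1.0272918085 × 0.06366 = INR 850,166,154.88.
Convert at spot and invest in INR: 13,000,000,000 × 0.06341 × 1.02004762264 = INR 840,855,856.77.
The quoted forward overvalues KRW, so borrow INR, buy KRW at spot, deposit the KRW at 4.68%, and sell the proceeds forward at 0.06366.
Profit = 850,166,154.88 − 840,855,856.77 = INR 9,310,298.

INR 9,310,298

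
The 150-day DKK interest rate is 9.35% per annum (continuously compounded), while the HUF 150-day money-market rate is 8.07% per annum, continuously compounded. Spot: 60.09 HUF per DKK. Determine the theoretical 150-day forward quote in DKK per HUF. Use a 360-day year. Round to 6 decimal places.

0.016731

T = 150/360 years.
HUF growth factor: e^(0.0807×150/360) = 1.0341967.
Growth of 1 DKK over T: e^(0.0935×150/360) = 1.0397272.
CIP: F = S · (grow HUF)/(grow DKK) = 60.09 × 1.0341967/1.0397272 = 59.77037 HUF per DKK.
Invert for DKK per HUF: 1 / 59.77037 = 0.016731.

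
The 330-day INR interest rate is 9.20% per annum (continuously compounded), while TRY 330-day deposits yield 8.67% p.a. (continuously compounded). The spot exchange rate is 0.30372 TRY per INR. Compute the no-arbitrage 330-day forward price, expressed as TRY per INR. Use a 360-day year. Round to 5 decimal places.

0.30225

T = 330/360 years.
Growth of 1 TRY over T: e^(0.0867×330/360) = 1.0827185.
Growth of 1 INR over T: e^(0.0920×330/360) = 1.0879915.
CIP: F = S · (grow TRY)/(grow INR) = 0.30372 × 1.0827185/1.0879915 = 0.3022480 TRY per INR.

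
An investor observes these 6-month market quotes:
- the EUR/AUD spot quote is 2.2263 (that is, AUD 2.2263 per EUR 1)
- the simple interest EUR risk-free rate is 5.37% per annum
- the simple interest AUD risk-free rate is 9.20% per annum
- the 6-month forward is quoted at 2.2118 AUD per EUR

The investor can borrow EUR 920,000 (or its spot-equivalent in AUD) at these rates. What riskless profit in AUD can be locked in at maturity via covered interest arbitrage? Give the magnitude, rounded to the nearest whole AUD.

T = 6/12 years.
Keep in EUR, deliver into the forward: 920,000·1.026850·2.2118 = AUD 2,089,491.88.
Swap to AUD now, deposit: 920,000·2.2263·1.046000 = AUD 2,142,413.02.
The quoted forward undervalues EUR, so borrow EUR, convert to AUD at spot, deposit the AUD at 9.20%, and buy EUR forward at 2.2118 to cover the loan.
Arbitrage profit = |2,089,491.88 − 2,142,413.02| = AUD 52,921.

AUD 52,921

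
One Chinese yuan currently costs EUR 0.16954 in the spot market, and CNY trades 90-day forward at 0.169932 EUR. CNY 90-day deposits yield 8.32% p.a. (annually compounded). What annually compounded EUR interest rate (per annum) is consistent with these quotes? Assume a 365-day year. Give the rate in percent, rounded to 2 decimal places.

9.34%

T = 90/365 years.
CIP gives F = S · g_EUR/g_CNY, so g_EUR/g_CNY = 0.169932/0.16954 = 1.0023121.
CNY growth factor: (1 + 0.0832)^(90/365) = 1.0199017.
So the EUR growth factor = 1.0222598.
Annualise: 1.0222598^(365/90) − 1 = 0.093393 = 9.34%.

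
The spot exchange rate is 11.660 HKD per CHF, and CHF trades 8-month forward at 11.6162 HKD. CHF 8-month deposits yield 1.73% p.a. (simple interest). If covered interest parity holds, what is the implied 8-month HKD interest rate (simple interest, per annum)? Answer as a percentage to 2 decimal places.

1.16%

T = 8/12 years.
CIP gives F = S · g_HKD/g_CHF, so g_HKD/g_CHF = 11.6162/11.66 = 0.9962436.
CHF growth factor: 1 + 0.0173×8/12 = 1.0115333.
Hence g_HKD = 1.0077336.
(1.0077336 − 1)/T = 0.011600, i.e. 1.16%.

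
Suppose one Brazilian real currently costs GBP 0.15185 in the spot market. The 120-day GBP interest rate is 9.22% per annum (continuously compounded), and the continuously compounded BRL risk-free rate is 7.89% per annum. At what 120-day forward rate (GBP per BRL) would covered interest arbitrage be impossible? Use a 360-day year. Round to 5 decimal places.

T = 120/360 years.
Growth of 1 GBP over T: e^(0.0922×120/360) = 1.0312105.
BRL growth factor: e^(0.0789×120/360) = 1.0266489.
CIP: F = S · (grow GBP)/(grow BRL) = 0.15185 × 1.0312105/1.0266489 = 0.1525247 GBP per BRL.

0.15252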